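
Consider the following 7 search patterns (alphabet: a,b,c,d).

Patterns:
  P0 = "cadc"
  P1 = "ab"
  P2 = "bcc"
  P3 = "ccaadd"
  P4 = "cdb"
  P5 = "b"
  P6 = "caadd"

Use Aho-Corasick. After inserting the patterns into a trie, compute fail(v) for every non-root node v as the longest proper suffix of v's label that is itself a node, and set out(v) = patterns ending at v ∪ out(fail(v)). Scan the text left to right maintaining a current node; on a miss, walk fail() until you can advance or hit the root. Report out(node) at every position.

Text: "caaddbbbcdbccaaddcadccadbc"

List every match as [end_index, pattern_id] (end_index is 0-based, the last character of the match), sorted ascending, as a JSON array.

Construct AC machine:
Trie (insert patterns):
  0='ε' goto a→5 b→7 c→1
  1='c' goto a→2 c→10 d→15
  2='ca' goto a→17 d→3
  3='cad' goto c→4
  4='cadc' goto ·  ←P0
  5='a' goto b→6
  6='ab' goto ·  ←P1
  7='b' goto c→8  ←P5
  8='bc' goto c→9
  9='bcc' goto ·  ←P2
  10='cc' goto a→11
  11='cca' goto a→12
  12='ccaa' goto d→13
  13='ccaad' goto d→14
  14='ccaadd' goto ·  ←P3
  15='cd' goto b→16
  16='cdb' goto ·  ←P4
  17='caa' goto d→18
  18='caad' goto d→19
  19='caadd' goto ·  ←P6

BFS fail/out derivation:
  n1('c'): parent n0 fail=0; on 'c' 0 → fail=0;  out ∅∪∅=∅
  n5('a'): parent n0 fail=0; on 'a' 0 → fail=0;  out ∅∪∅=∅
  n7('b'): parent n0 fail=0; on 'b' 0 → fail=0;  out {5}∪∅={5}
  n2('ca'): parent n1 fail=0; on 'a' 0 → fail=5;  out ∅∪∅=∅
  n6('ab'): parent n5 fail=0; on 'b' 0 → fail=7;  out {1}∪{5}={1,5}
  n8('bc'): parent n7 fail=0; on 'c' 0 → fail=1;  out ∅∪∅=∅
  n10('cc'): parent n1 fail=0; on 'c' 0 → fail=1;  out ∅∪∅=∅
  n15('cd'): parent n1 fail=0; on 'd' 0 → fail=0;  out ∅∪∅=∅
  n3('cad'): parent n2 fail=5; on 'd' 5→0 → fail=0;  out ∅∪∅=∅
  n9('bcc'): parent n8 fail=1; on 'c' 1 → fail=10;  out {2}∪∅={2}
  n11('cca'): parent n10 fail=1; on 'a' 1 → fail=2;  out ∅∪∅=∅
  n16('cdb'): parent n15 fail=0; on 'b' 0 → fail=7;  out {4}∪{5}={4,5}
  n17('caa'): parent n2 fail=5; on 'a' 5→0 → fail=5;  out ∅∪∅=∅
  n4('cadc'): parent n3 fail=0; on 'c' 0 → fail=1;  out {0}∪∅={0}
  n12('ccaa'): parent n11 fail=2; on 'a' 2 → fail=17;  out ∅∪∅=∅
  n18('caad'): parent n17 fail=5; on 'd' 5→0 → fail=0;  out ∅∪∅=∅
  n13('ccaad'): parent n12 fail=17; on 'd' 17 → fail=18;  out ∅∪∅=∅
  n19('caadd'): parent n18 fail=0; on 'd' 0 → fail=0;  out {6}∪∅={6}
  n14('ccaadd'): parent n13 fail=18; on 'd' 18 → fail=19;  out {3}∪{6}={3,6}

Run:
pos 0 'c': at 1
pos 1 'a': at 2
pos 2 'a': at 17
pos 3 'd': at 18
pos 4 'd': at 19  → match P6@[0:4]
pos 5 'b': at 7 (fail-walked)  → match P5@[5:5]
pos 6 'b': at 7 (fail-walked)  → match P5@[6:6]
pos 7 'b': at 7 (fail-walked)  → match P5@[7:7]
pos 8 'c': at 8
pos 9 'd': at 15 (fail-walked)
pos 10 'b': at 16  → match P4@[8:10],P5@[10:10]
pos 11 'c': at 8 (fail-walked)
pos 12 'c': at 9  → match P2@[10:12]
pos 13 'a': at 11 (fail-walked)
pos 14 'a': at 12
pos 15 'd': at 13
pos 16 'd': at 14  → match P3@[11:16],P6@[12:16]
pos 17 'c': at 1 (fail-walked)
pos 18 'a': at 2
pos 19 'd': at 3
pos 20 'c': at 4  → match P0@[17:20]
pos 21 'c': at 10 (fail-walked)
pos 22 'a': at 11
pos 23 'd': at 3 (fail-walked)
pos 24 'b': at 7 (fail-walked)  → match P5@[24:24]
pos 25 'c': at 8

Matches: [[4,6],[5,5],[6,5],[7,5],[10,4],[10,5],[12,2],[16,3],[16,6],[20,0],[24,5]]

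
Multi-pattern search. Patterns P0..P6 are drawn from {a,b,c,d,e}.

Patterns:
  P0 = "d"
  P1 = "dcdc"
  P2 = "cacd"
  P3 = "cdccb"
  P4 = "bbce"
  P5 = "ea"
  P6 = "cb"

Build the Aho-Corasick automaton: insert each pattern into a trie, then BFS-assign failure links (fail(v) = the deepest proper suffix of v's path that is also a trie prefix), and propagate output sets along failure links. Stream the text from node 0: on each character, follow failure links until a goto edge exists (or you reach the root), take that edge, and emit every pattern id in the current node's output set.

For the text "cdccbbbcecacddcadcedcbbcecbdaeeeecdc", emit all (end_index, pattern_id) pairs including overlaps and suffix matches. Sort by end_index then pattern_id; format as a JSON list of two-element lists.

Construct AC machine:
Trie nodes:
  n0 'ε': b→13 c→5 d→1 e→17
  n1 'd': c→2  ←P0
  n2 'dc': d→3
  n3 'dcd': c→4
  n4 'dcdc': ·  ←P1
  n5 'c': a→6 b→19 d→9
  n6 'ca': c→7
  n7 'cac': d→8
  n8 'cacd': ·  ←P2
  n9 'cd': c→10
  n10 'cdc': c→11
  n11 'cdcc': b→12
  n12 'cdccb': ·  ←P3
  n13 'b': b→14
  n14 'bb': c→15
  n15 'bbc': e→16
  n16 'bbce': ·  ←P4
  n17 'e': a→18
  n18 'ea': ·  ←P5
  n19 'cb': ·  ←P6

BFS fail/out derivation:
  fail(1) 'd': from fail(0)=0 chase 'd': 0 ⇒ 0;  out={0}∪out(0)={0}
  fail(5) 'c': from fail(0)=0 chase 'c': 0 ⇒ 0;  out=∅∪out(0)=∅
  fail(13) 'b': from fail(0)=0 chase 'b': 0 ⇒ 0;  out=∅∪out(0)=∅
  fail(17) 'e': from fail(0)=0 chase 'e': 0 ⇒ 0;  out=∅∪out(0)=∅
  fail(2) 'dc': from fail(1)=0 chase 'c': 0 ⇒ 5;  out=∅∪out(5)=∅
  fail(6) 'ca': from fail(5)=0 chase 'a': 0 ⇒ 0;  out=∅∪out(0)=∅
  fail(9) 'cd': from fail(5)=0 chase 'd': 0 ⇒ 1;  out=∅∪out(1)={0}
  fail(14) 'bb': from fail(13)=0 chase 'b': 0 ⇒ 13;  out=∅∪out(13)=∅
  fail(18) 'ea': from fail(17)=0 chase 'a': 0 ⇒ 0;  out={5}∪out(0)={5}
  fail(19) 'cb': from fail(5)=0 chase 'b': 0 ⇒ 13;  out={6}∪out(13)={6}
  fail(3) 'dcd': from fail(2)=5 chase 'd': 5 ⇒ 9;  out=∅∪out(9)={0}
  fail(7) 'cac': from fail(6)=0 chase 'c': 0 ⇒ 5;  out=∅∪out(5)=∅
  fail(10) 'cdc': from fail(9)=1 chase 'c': 1 ⇒ 2;  out=∅∪out(2)=∅
  fail(15) 'bbc': from fail(14)=13 chase 'c': 13→0 ⇒ 5;  out=∅∪out(5)=∅
  fail(4) 'dcdc': from fail(3)=9 chase 'c': 9 ⇒ 10;  out={1}∪out(10)={1}
  fail(8) 'cacd': from fail(7)=5 chase 'd': 5 ⇒ 9;  out={2}∪out(9)={0,2}
  fail(11) 'cdcc': from fail(10)=2 chase 'c': 2→5→0 ⇒ 5;  out=∅∪out(5)=∅
  fail(16) 'bbce': from fail(15)=5 chase 'e': 5→0 ⇒ 17;  out={4}∪out(17)={4}
  fail(12) 'cdccb': from fail(11)=5 chase 'b': 5 ⇒ 19;  out={3}∪out(19)={3,6}

Text stream:
i=0 'c': node 0→5
i=1 'd': node 5→9  ** P0@[1:1]
i=2 'c': node 9→10
i=3 'c': node 10→11
i=4 'b': node 11→12  ** P3@[0:4],P6@[3:4]
i=5 'b': node 12→14 ·f
i=6 'b': node 14→14 ·f
i=7 'c': node 14→15
i=8 'e': node 15→16  ** P4@[5:8]
i=9 'c': node 16→5 ·f
i=10 'a': node 5→6
i=11 'c': node 6→7
i=12 'd': node 7→8  ** P0@[12:12],P2@[9:12]
i=13 'd': node 8→1 ·f  ** P0@[13:13]
i=14 'c': node 1→2
i=15 'a': node 2→6 ·f
i=16 'd': node 6→1 ·f  ** P0@[16:16]
i=17 'c': node 1→2
i=18 'e': node 2→17 ·f
i=19 'd': node 17→1 ·f  ** P0@[19:19]
i=20 'c': node 1→2
i=21 'b': node 2→19 ·f  ** P6@[20:21]
i=22 'b': node 19→14 ·f
i=23 'c': node 14→15
i=24 'e': node 15→16  ** P4@[21:24]
i=25 'c': node 16→5 ·f
i=26 'b': node 5→19  ** P6@[25:26]
i=27 'd': node 19→1 ·f  ** P0@[27:27]
i=28 'a': node 1→0 ·f
i=29 'e': node 0→17
i=30 'e': node 17→17 ·f
i=31 'e': node 17→17 ·f
i=32 'e': node 17→17 ·f
i=33 'c': node 17→5 ·f
i=34 'd': node 5→9  ** P0@[34:34]
i=35 'c': node 9→10

Result: [[1,0],[4,3],[4,6],[8,4],[12,0],[12,2],[13,0],[16,0],[19,0],[21,6],[24,4],[26,6],[27,0],[34,0]]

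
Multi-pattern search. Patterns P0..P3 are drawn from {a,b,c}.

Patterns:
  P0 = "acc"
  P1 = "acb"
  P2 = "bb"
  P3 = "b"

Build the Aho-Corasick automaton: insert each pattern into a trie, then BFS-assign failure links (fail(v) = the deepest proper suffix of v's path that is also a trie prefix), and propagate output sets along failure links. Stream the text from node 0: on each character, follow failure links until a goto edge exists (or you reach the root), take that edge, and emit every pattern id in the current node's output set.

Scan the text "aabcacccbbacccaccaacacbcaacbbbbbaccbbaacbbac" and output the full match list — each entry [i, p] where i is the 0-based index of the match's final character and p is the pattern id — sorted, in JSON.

Build automaton:
Trie (insert patterns):
  0='ε' goto a→1 b→5
  1='a' goto c→2
  2='ac' goto b→4 c→3
  3='acc' goto ·  ←P0
  4='acb' goto ·  ←P1
  5='b' goto b→6  ←P3
  6='bb' goto ·  ←P2

Failure links (BFS by depth):
  fail(1) 'a': from fail(0)=0 chase 'a': 0 ⇒ 0;  out=∅∪out(0)=∅
  fail(5) 'b': from fail(0)=0 chase 'b': 0 ⇒ 0;  out={3}∪out(0)={3}
  fail(2) 'ac': from fail(1)=0 chase 'c': 0 ⇒ 0;  out=∅∪out(0)=∅
  fail(6) 'bb': from fail(5)=0 chase 'b': 0 ⇒ 5;  out={2}∪out(5)={2,3}
  fail(3) 'acc': from fail(2)=0 chase 'c': 0 ⇒ 0;  out={0}∪out(0)={0}
  fail(4) 'acb': from fail(2)=0 chase 'b': 0 ⇒ 5;  out={1}∪out(5)={1,3}

Text stream:
i=0 'a': node 0→1
i=1 'a': node 1→1 (fail-walked)
i=2 'b': node 1→5 (fail-walked)  → match P3@[2:2]
i=3 'c': node 5→0 (fail-walked)
i=4 'a': node 0→1
i=5 'c': node 1→2
i=6 'c': node 2→3  → match P0@[4:6]
i=7 'c': node 3→0 (fail-walked)
i=8 'b': node 0→5  → match P3@[8:8]
i=9 'b': node 5→6  → match P2@[8:9],P3@[9:9]
i=10 'a': node 6→1 (fail-walked)
i=11 'c': node 1→2
i=12 'c': node 2→3  → match P0@[10:12]
i=13 'c': node 3→0 (fail-walked)
i=14 'a': node 0→1
i=15 'c': node 1→2
i=16 'c': node 2→3  → match P0@[14:16]
i=17 'a': node 3→1 (fail-walked)
i=18 'a': node 1→1 (fail-walked)
i=19 'c': node 1→2
i=20 'a': node 2→1 (fail-walked)
i=21 'c': node 1→2
i=22 'b': node 2→4  → match P1@[20:22],P3@[22:22]
i=23 'c': node 4→0 (fail-walked)
i=24 'a': node 0→1
i=25 'a': node 1→1 (fail-walked)
i=26 'c': node 1→2
i=27 'b': node 2→4  → match P1@[25:27],P3@[27:27]
i=28 'b': node 4→6 (fail-walked)  → match P2@[27:28],P3@[28:28]
i=29 'b': node 6→6 (fail-walked)  → match P2@[28:29],P3@[29:29]
i=30 'b': node 6→6 (fail-walked)  → match P2@[29:30],P3@[30:30]
i=31 'b': node 6→6 (fail-walked)  → match P2@[30:31],P3@[31:31]
i=32 'a': node 6→1 (fail-walked)
i=33 'c': node 1→2
i=34 'c': node 2→3  → match P0@[32:34]
i=35 'b': node 3→5 (fail-walked)  → match P3@[35:35]
i=36 'b': node 5→6  → match P2@[35:36],P3@[36:36]
i=37 'a': node 6→1 (fail-walked)
i=38 'a': node 1→1 (fail-walked)
i=39 'c': node 1→2
i=40 'b': node 2→4  → match P1@[38:40],P3@[40:40]
i=41 'b': node 4→6 (fail-walked)  → match P2@[40:41],P3@[41:41]
i=42 'a': node 6→1 (fail-walked)
i=43 'c': node 1→2

Matches: [[2,3],[6,0],[8,3],[9,2],[9,3],[12,0],[16,0],[22,1],[22,3],[27,1],[27,3],[28,2],[28,3],[29,2],[29,3],[30,2],[30,3],[31,2],[31,3],[34,0],[35,3],[36,2],[36,3],[40,1],[40,3],[41,2],[41,3]]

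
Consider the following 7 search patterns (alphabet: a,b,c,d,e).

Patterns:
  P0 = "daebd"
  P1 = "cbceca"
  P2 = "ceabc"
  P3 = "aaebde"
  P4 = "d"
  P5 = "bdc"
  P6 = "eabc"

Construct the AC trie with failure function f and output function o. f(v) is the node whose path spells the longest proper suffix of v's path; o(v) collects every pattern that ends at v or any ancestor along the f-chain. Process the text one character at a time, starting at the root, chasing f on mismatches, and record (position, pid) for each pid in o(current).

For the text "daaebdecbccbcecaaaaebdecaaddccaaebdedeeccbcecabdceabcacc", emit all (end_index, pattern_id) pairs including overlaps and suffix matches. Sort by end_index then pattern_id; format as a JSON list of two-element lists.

Build:
Trie (insert patterns):
  0='ε' goto a→16 b→22 c→6 d→1 e→25
  1='d' goto a→2  ←P4
  2='da' goto e→3
  3='dae' goto b→4
  4='daeb' goto d→5
  5='daebd' goto ·  ←P0
  6='c' goto b→7 e→12
  7='cb' goto c→8
  8='cbc' goto e→9
  9='cbce' goto c→10
  10='cbcec' goto a→11
  11='cbceca' goto ·  ←P1
  12='ce' goto a→13
  13='cea' goto b→14
  14='ceab' goto c→15
  15='ceabc' goto ·  ←P2
  16='a' goto a→17
  17='aa' goto e→18
  18='aae' goto b→19
  19='aaeb' goto d→20
  20='aaebd' goto e→21
  21='aaebde' goto ·  ←P3
  22='b' goto d→23
  23='bd' goto c→24
  24='bdc' goto ·  ←P5
  25='e' goto a→26
  26='ea' goto b→27
  27='eab' goto c→28
  28='eabc' goto ·  ←P6

Failure links (BFS by depth):
  n1('d'): parent n0 fail=0; on 'd' 0 → fail=0;  out {4}∪∅={4}
  n6('c'): parent n0 fail=0; on 'c' 0 → fail=0;  out ∅∪∅=∅
  n16('a'): parent n0 fail=0; on 'a' 0 → fail=0;  out ∅∪∅=∅
  n22('b'): parent n0 fail=0; on 'b' 0 → fail=0;  out ∅∪∅=∅
  n25('e'): parent n0 fail=0; on 'e' 0 → fail=0;  out ∅∪∅=∅
  n2('da'): parent n1 fail=0; on 'a' 0 → fail=16;  out ∅∪∅=∅
  n7('cb'): parent n6 fail=0; on 'b' 0 → fail=22;  out ∅∪∅=∅
  n12('ce'): parent n6 fail=0; on 'e' 0 → fail=25;  out ∅∪∅=∅
  n17('aa'): parent n16 fail=0; on 'a' 0 → fail=16;  out ∅∪∅=∅
  n23('bd'): parent n22 fail=0; on 'd' 0 → fail=1;  out ∅∪{4}={4}
  n26('ea'): parent n25 fail=0; on 'a' 0 → fail=16;  out ∅∪∅=∅
  n3('dae'): parent n2 fail=16; on 'e' 16→0 → fail=25;  out ∅∪∅=∅
  n8('cbc'): parent n7 fail=22; on 'c' 22→0 → fail=6;  out ∅∪∅=∅
  n13('cea'): parent n12 fail=25; on 'a' 25 → fail=26;  out ∅∪∅=∅
  n18('aae'): parent n17 fail=16; on 'e' 16→0 → fail=25;  out ∅∪∅=∅
  n24('bdc'): parent n23 fail=1; on 'c' 1→0 → fail=6;  out {5}∪∅={5}
  n27('eab'): parent n26 fail=16; on 'b' 16→0 → fail=22;  out ∅∪∅=∅
  n4('daeb'): parent n3 fail=25; on 'b' 25→0 → fail=22;  out ∅∪∅=∅
  n9('cbce'): parent n8 fail=6; on 'e' 6 → fail=12;  out ∅∪∅=∅
  n14('ceab'): parent n13 fail=26; on 'b' 26 → fail=27;  out ∅∪∅=∅
  n19('aaeb'): parent n18 fail=25; on 'b' 25→0 → fail=22;  out ∅∪∅=∅
  n28('eabc'): parent n27 fail=22; on 'c' 22→0 → fail=6;  out {6}∪∅={6}
  n5('daebd'): parent n4 fail=22; on 'd' 22 → fail=23;  out {0}∪{4}={0,4}
  n10('cbcec'): parent n9 fail=12; on 'c' 12→25→0 → fail=6;  out ∅∪∅=∅
  n15('ceabc'): parent n14 fail=27; on 'c' 27 → fail=28;  out {2}∪{6}={2,6}
  n20('aaebd'): parent n19 fail=22; on 'd' 22 → fail=23;  out ∅∪{4}={4}
  n11('cbceca'): parent n10 fail=6; on 'a' 6→0 → fail=16;  out {1}∪∅={1}
  n21('aaebde'): parent n20 fail=23; on 'e' 23→1→0 → fail=25;  out {3}∪∅={3}

Scan:
i=0 'd': node 0→1  → match P4@[0:0]
i=1 'a': node 1→2
i=2 'a': node 2→17 (fail-walked)
i=3 'e': node 17→18
i=4 'b': node 18→19
i=5 'd': node 19→20  → match P4@[5:5]
i=6 'e': node 20→21  → match P3@[1:6]
i=7 'c': node 21→6 (fail-walked)
i=8 'b': node 6→7
i=9 'c': node 7→8
i=10 'c': node 8→6 (fail-walked)
i=11 'b': node 6→7
i=12 'c': node 7→8
i=13 'e': node 8→9
i=14 'c': node 9→10
i=15 'a': node 10→11  → match P1@[10:15]
i=16 'a': node 11→17 (fail-walked)
i=17 'a': node 17→17 (fail-walked)
i=18 'a': node 17→17 (fail-walked)
i=19 'e': node 17→18
i=20 'b': node 18→19
i=21 'd': node 19→20  → match P4@[21:21]
i=22 'e': node 20→21  → match P3@[17:22]
i=23 'c': node 21→6 (fail-walked)
i=24 'a': node 6→16 (fail-walked)
i=25 'a': node 16→17
i=26 'd': node 17→1 (fail-walked)  → match P4@[26:26]
i=27 'd': node 1→1 (fail-walked)  → match P4@[27:27]
i=28 'c': node 1→6 (fail-walked)
i=29 'c': node 6→6 (fail-walked)
i=30 'a': node 6→16 (fail-walked)
i=31 'a': node 16→17
i=32 'e': node 17→18
i=33 'b': node 18→19
i=34 'd': node 19→20  → match P4@[34:34]
i=35 'e': node 20→21  → match P3@[30:35]
i=36 'd': node 21→1 (fail-walked)  → match P4@[36:36]
i=37 'e': node 1→25 (fail-walked)
i=38 'e': node 25→25 (fail-walked)
i=39 'c': node 25→6 (fail-walked)
i=40 'c': node 6→6 (fail-walked)
i=41 'b': node 6→7
i=42 'c': node 7→8
i=43 'e': node 8→9
i=44 'c': node 9→10
i=45 'a': node 10→11  → match P1@[40:45]
i=46 'b': node 11→22 (fail-walked)
i=47 'd': node 22→23  → match P4@[47:47]
i=48 'c': node 23→24  → match P5@[46:48]
i=49 'e': node 24→12 (fail-walked)
i=50 'a': node 12→13
i=51 'b': node 13→14
i=52 'c': node 14→15  → match P2@[48:52],P6@[49:52]
i=53 'a': node 15→16 (fail-walked)
i=54 'c': node 16→6 (fail-walked)
i=55 'c': node 6→6 (fail-walked)

Matches: [[0,4],[5,4],[6,3],[15,1],[21,4],[22,3],[26,4],[27,4],[34,4],[35,3],[36,4],[45,1],[47,4],[48,5],[52,2],[52,6]]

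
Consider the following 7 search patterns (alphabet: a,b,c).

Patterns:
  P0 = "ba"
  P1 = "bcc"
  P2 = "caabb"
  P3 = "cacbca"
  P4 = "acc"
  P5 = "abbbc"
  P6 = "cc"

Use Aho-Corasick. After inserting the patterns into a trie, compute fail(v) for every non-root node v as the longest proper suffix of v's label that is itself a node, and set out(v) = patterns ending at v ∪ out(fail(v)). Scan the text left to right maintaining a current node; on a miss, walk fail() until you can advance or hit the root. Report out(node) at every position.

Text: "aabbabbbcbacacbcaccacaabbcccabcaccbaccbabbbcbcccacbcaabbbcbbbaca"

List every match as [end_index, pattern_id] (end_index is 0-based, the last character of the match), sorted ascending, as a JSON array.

Construct AC machine:
Trie (insert patterns):
  n0 'ε': a→14 b→1 c→5
  n1 'b': a→2 c→3
  n2 'ba': ·  [P0 ends]
  n3 'bc': c→4
  n4 'bcc': ·  [P1 ends]
  n5 'c': a→6 c→21
  n6 'ca': a→7 c→10
  n7 'caa': b→8
  n8 'caab': b→9
  n9 'caabb': ·  [P2 ends]
  n10 'cac': b→11
  n11 'cacb': c→12
  n12 'cacbc': a→13
  n13 'cacbca': ·  [P3 ends]
  n14 'a': b→17 c→15
  n15 'ac': c→16
  n16 'acc': ·  [P4 ends]
  n17 'ab': b→18
  n18 'abb': b→19
  n19 'abbb': c→20
  n20 'abbbc': ·  [P5 ends]
  n21 'cc': ·  [P6 ends]

BFS fail/out derivation:
  fail(1) 'b': from fail(0)=0 chase 'b': 0 ⇒ 0;  out=∅∪out(0)=∅
  fail(5) 'c': from fail(0)=0 chase 'c': 0 ⇒ 0;  out=∅∪out(0)=∅
  fail(14) 'a': from fail(0)=0 chase 'a': 0 ⇒ 0;  out=∅∪out(0)=∅
  fail(2) 'ba': from fail(1)=0 chase 'a': 0 ⇒ 14;  out={0}∪out(14)={0}
  fail(3) 'bc': from fail(1)=0 chase 'c': 0 ⇒ 5;  out=∅∪out(5)=∅
  fail(6) 'ca': from fail(5)=0 chase 'a': 0 ⇒ 14;  out=∅∪out(14)=∅
  fail(15) 'ac': from fail(14)=0 chase 'c': 0 ⇒ 5;  out=∅∪out(5)=∅
  fail(17) 'ab': from fail(14)=0 chase 'b': 0 ⇒ 1;  out=∅∪out(1)=∅
  fail(21) 'cc': from fail(5)=0 chase 'c': 0 ⇒ 5;  out={6}∪out(5)={6}
  fail(4) 'bcc': from fail(3)=5 chase 'c': 5 ⇒ 21;  out={1}∪out(21)={1,6}
  fail(7) 'caa': from fail(6)=14 chase 'a': 14→0 ⇒ 14;  out=∅∪out(14)=∅
  fail(10) 'cac': from fail(6)=14 chase 'c': 14 ⇒ 15;  out=∅∪out(15)=∅
  fail(16) 'acc': from fail(15)=5 chase 'c': 5 ⇒ 21;  out={4}∪out(21)={4,6}
  fail(18) 'abb': from fail(17)=1 chase 'b': 1→0 ⇒ 1;  out=∅∪out(1)=∅
  fail(8) 'caab': from fail(7)=14 chase 'b': 14 ⇒ 17;  out=∅∪out(17)=∅
  fail(11) 'cacb': from fail(10)=15 chase 'b': 15→5→0 ⇒ 1;  out=∅∪out(1)=∅
  fail(19) 'abbb': from fail(18)=1 chase 'b': 1→0 ⇒ 1;  out=∅∪out(1)=∅
  fail(9) 'caabb': from fail(8)=17 chase 'b': 17 ⇒ 18;  out={2}∪out(18)={2}
  fail(12) 'cacbc': from fail(11)=1 chase 'c': 1 ⇒ 3;  out=∅∪out(3)=∅
  fail(20) 'abbbc': from fail(19)=1 chase 'c': 1 ⇒ 3;  out={5}∪out(3)={5}
  fail(13) 'cacbca': from fail(12)=3 chase 'a': 3→5 ⇒ 6;  out={3}∪out(6)={3}

Run:
[0] read 'a'  n0⇒n14
[1] read 'a'  n14⇒n14 (via fail)
[2] read 'b'  n14⇒n17
[3] read 'b'  n17⇒n18
[4] read 'a'  n18⇒n2 (via fail)  → match P0@[3:4]
[5] read 'b'  n2⇒n17 (via fail)
[6] read 'b'  n17⇒n18
[7] read 'b'  n18⇒n19
[8] read 'c'  n19⇒n20  → match P5@[4:8]
[9] read 'b'  n20⇒n1 (via fail)
[10] read 'a'  n1⇒n2  → match P0@[9:10]
[11] read 'c'  n2⇒n15 (via fail)
[12] read 'a'  n15⇒n6 (via fail)
[13] read 'c'  n6⇒n10
[14] read 'b'  n10⇒n11
[15] read 'c'  n11⇒n12
[16] read 'a'  n12⇒n13  → match P3@[11:16]
[17] read 'c'  n13⇒n10 (via fail)
[18] read 'c'  n10⇒n16 (via fail)  → match P4@[16:18],P6@[17:18]
[19] read 'a'  n16⇒n6 (via fail)
[20] read 'c'  n6⇒n10
[21] read 'a'  n10⇒n6 (via fail)
[22] read 'a'  n6⇒n7
[23] read 'b'  n7⇒n8
[24] read 'b'  n8⇒n9  → match P2@[20:24]
[25] read 'c'  n9⇒n3 (via fail)
[26] read 'c'  n3⇒n4  → match P1@[24:26],P6@[25:26]
[27] read 'c'  n4⇒n21 (via fail)  → match P6@[26:27]
[28] read 'a'  n21⇒n6 (via fail)
[29] read 'b'  n6⇒n17 (via fail)
[30] read 'c'  n17⇒n3 (via fail)
[31] read 'a'  n3⇒n6 (via fail)
[32] read 'c'  n6⇒n10
[33] read 'c'  n10⇒n16 (via fail)  → match P4@[31:33],P6@[32:33]
[34] read 'b'  n16⇒n1 (via fail)
[35] read 'a'  n1⇒n2  → match P0@[34:35]
[36] read 'c'  n2⇒n15 (via fail)
[37] read 'c'  n15⇒n16  → match P4@[35:37],P6@[36:37]
[38] read 'b'  n16⇒n1 (via fail)
[39] read 'a'  n1⇒n2  → match P0@[38:39]
[40] read 'b'  n2⇒n17 (via fail)
[41] read 'b'  n17⇒n18
[42] read 'b'  n18⇒n19
[43] read 'c'  n19⇒n20  → match P5@[39:43]
[44] read 'b'  n20⇒n1 (via fail)
[45] read 'c'  n1⇒n3
[46] read 'c'  n3⇒n4  → match P1@[44:46],P6@[45:46]
[47] read 'c'  n4⇒n21 (via fail)  → match P6@[46:47]
[48] read 'a'  n21⇒n6 (via fail)
[49] read 'c'  n6⇒n10
[50] read 'b'  n10⇒n11
[51] read 'c'  n11⇒n12
[52] read 'a'  n12⇒n13  → match P3@[47:52]
[53] read 'a'  n13⇒n7 (via fail)
[54] read 'b'  n7⇒n8
[55] read 'b'  n8⇒n9  → match P2@[51:55]
[56] read 'b'  n9⇒n19 (via fail)
[57] read 'c'  n19⇒n20  → match P5@[53:57]
[58] read 'b'  n20⇒n1 (via fail)
[59] read 'b'  n1⇒n1 (via fail)
[60] read 'b'  n1⇒n1 (via fail)
[61] read 'a'  n1⇒n2  → match P0@[60:61]
[62] read 'c'  n2⇒n15 (via fail)
[63] read 'a'  n15⇒n6 (via fail)

All matches (sorted): [[4,0],[8,5],[10,0],[16,3],[18,4],[18,6],[24,2],[26,1],[26,6],[27,6],[33,4],[33,6],[35,0],[37,4],[37,6],[39,0],[43,5],[46,1],[46,6],[47,6],[52,3],[55,2],[57,5],[61,0]]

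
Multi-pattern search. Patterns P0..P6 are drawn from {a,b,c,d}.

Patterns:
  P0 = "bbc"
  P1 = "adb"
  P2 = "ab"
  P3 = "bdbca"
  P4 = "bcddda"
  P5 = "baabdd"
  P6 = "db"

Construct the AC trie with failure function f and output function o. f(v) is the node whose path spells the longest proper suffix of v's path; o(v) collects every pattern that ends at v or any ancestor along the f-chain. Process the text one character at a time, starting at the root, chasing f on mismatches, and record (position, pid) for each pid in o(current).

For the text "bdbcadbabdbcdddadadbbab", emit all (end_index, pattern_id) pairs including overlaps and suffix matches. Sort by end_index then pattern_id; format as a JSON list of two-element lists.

Construct AC machine:
Trie nodes:
  0='ε' goto a→4 b→1 d→22
  1='b' goto a→17 b→2 c→12 d→8
  2='bb' goto c→3
  3='bbc' goto ·  ←P0
  4='a' goto b→7 d→5
  5='ad' goto b→6
  6='adb' goto ·  ←P1
  7='ab' goto ·  ←P2
  8='bd' goto b→9
  9='bdb' goto c→10
  10='bdbc' goto a→11
  11='bdbca' goto ·  ←P3
  12='bc' goto d→13
  13='bcd' goto d→14
  14='bcdd' goto d→15
  15='bcddd' goto a→16
  16='bcddda' goto ·  ←P4
  17='ba' goto a→18
  18='baa' goto b→19
  19='baab' goto d→20
  20='baabd' goto d→21
  21='baabdd' goto ·  ←P5
  22='d' goto b→23
  23='db' goto ·  ←P6

Failure links (BFS by depth):
  fail(1) 'b': from fail(0)=0 chase 'b': 0 ⇒ 0;  out=∅∪out(0)=∅
  fail(4) 'a': from fail(0)=0 chase 'a': 0 ⇒ 0;  out=∅∪out(0)=∅
  fail(22) 'd': from fail(0)=0 chase 'd': 0 ⇒ 0;  out=∅∪out(0)=∅
  fail(2) 'bb': from fail(1)=0 chase 'b': 0 ⇒ 1;  out=∅∪out(1)=∅
  fail(5) 'ad': from fail(4)=0 chase 'd': 0 ⇒ 22;  out=∅∪out(22)=∅
  fail(7) 'ab': from fail(4)=0 chase 'b': 0 ⇒ 1;  out={2}∪out(1)={2}
  fail(8) 'bd': from fail(1)=0 chase 'd': 0 ⇒ 22;  out=∅∪out(22)=∅
  fail(12) 'bc': from fail(1)=0 chase 'c': 0 ⇒ 0;  out=∅∪out(0)=∅
  fail(17) 'ba': from fail(1)=0 chase 'a': 0 ⇒ 4;  out=∅∪out(4)=∅
  fail(23) 'db': from fail(22)=0 chase 'b': 0 ⇒ 1;  out={6}∪out(1)={6}
  fail(3) 'bbc': from fail(2)=1 chase 'c': 1 ⇒ 12;  out={0}∪out(12)={0}
  fail(6) 'adb': from fail(5)=22 chase 'b': 22 ⇒ 23;  out={1}∪out(23)={1,6}
  fail(9) 'bdb': from fail(8)=22 chase 'b': 22 ⇒ 23;  out=∅∪out(23)={6}
  fail(13) 'bcd': from fail(12)=0 chase 'd': 0 ⇒ 22;  out=∅∪out(22)=∅
  fail(18) 'baa': from fail(17)=4 chase 'a': 4→0 ⇒ 4;  out=∅∪out(4)=∅
  fail(10) 'bdbc': from fail(9)=23 chase 'c': 23→1 ⇒ 12;  out=∅∪out(12)=∅
  fail(14) 'bcdd': from fail(13)=22 chase 'd': 22→0 ⇒ 22;  out=∅∪out(22)=∅
  fail(19) 'baab': from fail(18)=4 chase 'b': 4 ⇒ 7;  out=∅∪out(7)={2}
  fail(11) 'bdbca': from fail(10)=12 chase 'a': 12→0 ⇒ 4;  out={3}∪out(4)={3}
  fail(15) 'bcddd': from fail(14)=22 chase 'd': 22→0 ⇒ 22;  out=∅∪out(22)=∅
  fail(20) 'baabd': from fail(19)=7 chase 'd': 7→1 ⇒ 8;  out=∅∪out(8)=∅
  fail(16) 'bcddda': from fail(15)=22 chase 'a': 22→0 ⇒ 4;  out={4}∪out(4)={4}
  fail(21) 'baabdd': from fail(20)=8 chase 'd': 8→22→0 ⇒ 22;  out={5}∪out(22)={5}

Run:
i=0 'b': node 0→1
i=1 'd': node 1→8
i=2 'b': node 8→9  ** P6@[1:2]
i=3 'c': node 9→10
i=4 'a': node 10→11  ** P3@[0:4]
i=5 'd': node 11→5 (via fail)
i=6 'b': node 5→6  ** P1@[4:6],P6@[5:6]
i=7 'a': node 6→17 (via fail)
i=8 'b': node 17→7 (via fail)  ** P2@[7:8]
i=9 'd': node 7→8 (via fail)
i=10 'b': node 8→9  ** P6@[9:10]
i=11 'c': node 9→10
i=12 'd': node 10→13 (via fail)
i=13 'd': node 13→14
i=14 'd': node 14→15
i=15 'a': node 15→16  ** P4@[10:15]
i=16 'd': node 16→5 (via fail)
i=17 'a': node 5→4 (via fail)
i=18 'd': node 4→5
i=19 'b': node 5→6  ** P1@[17:19],P6@[18:19]
i=20 'b': node 6→2 (via fail)
i=21 'a': node 2→17 (via fail)
i=22 'b': node 17→7 (via fail)  ** P2@[21:22]

Matches: [[2,6],[4,3],[6,1],[6,6],[8,2],[10,6],[15,4],[19,1],[19,6],[22,2]]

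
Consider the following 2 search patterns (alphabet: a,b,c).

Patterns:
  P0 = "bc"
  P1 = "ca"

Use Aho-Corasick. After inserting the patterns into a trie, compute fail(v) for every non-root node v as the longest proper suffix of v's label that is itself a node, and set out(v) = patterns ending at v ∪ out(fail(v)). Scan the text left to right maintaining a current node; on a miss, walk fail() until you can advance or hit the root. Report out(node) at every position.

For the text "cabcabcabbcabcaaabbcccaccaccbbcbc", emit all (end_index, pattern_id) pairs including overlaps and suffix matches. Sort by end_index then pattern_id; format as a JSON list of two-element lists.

Build:
Trie nodes:
  n0 'ε': b→1 c→3
  n1 'b': c→2
  n2 'bc': ·  [P0 ends]
  n3 'c': a→4
  n4 'ca': ·  [P1 ends]

Failure links (BFS by depth):
  fail(1) 'b': from fail(0)=0 chase 'b': 0 ⇒ 0;  out=∅∪out(0)=∅
  fail(3) 'c': from fail(0)=0 chase 'c': 0 ⇒ 0;  out=∅∪out(0)=∅
  fail(2) 'bc': from fail(1)=0 chase 'c': 0 ⇒ 3;  out={0}∪out(3)={0}
  fail(4) 'ca': from fail(3)=0 chase 'a': 0 ⇒ 0;  out={1}∪out(0)={1}

Text stream:
[0] read 'c'  n0⇒n3
[1] read 'a'  n3⇒n4  ** P1@[0:1]
[2] read 'b'  n4⇒n1 (via fail)
[3] read 'c'  n1⇒n2  ** P0@[2:3]
[4] read 'a'  n2⇒n4 (via fail)  ** P1@[3:4]
[5] read 'b'  n4⇒n1 (via fail)
[6] read 'c'  n1⇒n2  ** P0@[5:6]
[7] read 'a'  n2⇒n4 (via fail)  ** P1@[6:7]
[8] read 'b'  n4⇒n1 (via fail)
[9] read 'b'  n1⇒n1 (via fail)
[10] read 'c'  n1⇒n2  ** P0@[9:10]
[11] read 'a'  n2⇒n4 (via fail)  ** P1@[10:11]
[12] read 'b'  n4⇒n1 (via fail)
[13] read 'c'  n1⇒n2  ** P0@[12:13]
[14] read 'a'  n2⇒n4 (via fail)  ** P1@[13:14]
[15] read 'a'  n4⇒n0 (via fail)
[16] read 'a'  n0⇒n0
[17] read 'b'  n0⇒n1
[18] read 'b'  n1⇒n1 (via fail)
[19] read 'c'  n1⇒n2  ** P0@[18:19]
[20] read 'c'  n2⇒n3 (via fail)
[21] read 'c'  n3⇒n3 (via fail)
[22] read 'a'  n3⇒n4  ** P1@[21:22]
[23] read 'c'  n4⇒n3 (via fail)
[24] read 'c'  n3⇒n3 (via fail)
[25] read 'a'  n3⇒n4  ** P1@[24:25]
[26] read 'c'  n4⇒n3 (via fail)
[27] read 'c'  n3⇒n3 (via fail)
[28] read 'b'  n3⇒n1 (via fail)
[29] read 'b'  n1⇒n1 (via fail)
[30] read 'c'  n1⇒n2  ** P0@[29:30]
[31] read 'b'  n2⇒n1 (via fail)
[32] read 'c'  n1⇒n2  ** P0@[31:32]

Result: [[1,1],[3,0],[4,1],[6,0],[7,1],[10,0],[11,1],[13,0],[14,1],[19,0],[22,1],[25,1],[30,0],[32,0]]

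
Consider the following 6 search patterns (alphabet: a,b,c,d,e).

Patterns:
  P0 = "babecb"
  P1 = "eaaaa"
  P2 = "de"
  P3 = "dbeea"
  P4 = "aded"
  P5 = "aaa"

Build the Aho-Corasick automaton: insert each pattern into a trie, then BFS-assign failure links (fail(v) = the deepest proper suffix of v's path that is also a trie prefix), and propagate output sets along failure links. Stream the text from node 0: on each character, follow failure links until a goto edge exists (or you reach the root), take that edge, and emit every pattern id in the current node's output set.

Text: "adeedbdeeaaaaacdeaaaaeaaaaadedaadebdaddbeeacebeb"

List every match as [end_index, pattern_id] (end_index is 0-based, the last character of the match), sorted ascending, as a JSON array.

Build:
Trie (insert patterns):
  n0 'ε': a→18 b→1 d→12 e→7
  n1 'b': a→2
  n2 'ba': b→3
  n3 'bab': e→4
  n4 'babe': c→5
  n5 'babec': b→6
  n6 'babecb': ·  [P0 ends]
  n7 'e': a→8
  n8 'ea': a→9
  n9 'eaa': a→10
  n10 'eaaa': a→11
  n11 'eaaaa': ·  [P1 ends]
  n12 'd': b→14 e→13
  n13 'de': ·  [P2 ends]
  n14 'db': e→15
  n15 'dbe': e→16
  n16 'dbee': a→17
  n17 'dbeea': ·  [P3 ends]
  n18 'a': a→22 d→19
  n19 'ad': e→20
  n20 'ade': d→21
  n21 'aded': ·  [P4 ends]
  n22 'aa': a→23
  n23 'aaa': ·  [P5 ends]

Failure links (BFS by depth):
  n1('b'): parent n0 fail=0; on 'b' 0 → fail=0;  out ∅∪∅=∅
  n7('e'): parent n0 fail=0; on 'e' 0 → fail=0;  out ∅∪∅=∅
  n12('d'): parent n0 fail=0; on 'd' 0 → fail=0;  out ∅∪∅=∅
  n18('a'): parent n0 fail=0; on 'a' 0 → fail=0;  out ∅∪∅=∅
  n2('ba'): parent n1 fail=0; on 'a' 0 → fail=18;  out ∅∪∅=∅
  n8('ea'): parent n7 fail=0; on 'a' 0 → fail=18;  out ∅∪∅=∅
  n13('de'): parent n12 fail=0; on 'e' 0 → fail=7;  out {2}∪∅={2}
  n14('db'): parent n12 fail=0; on 'b' 0 → fail=1;  out ∅∪∅=∅
  n19('ad'): parent n18 fail=0; on 'd' 0 → fail=12;  out ∅∪∅=∅
  n22('aa'): parent n18 fail=0; on 'a' 0 → fail=18;  out ∅∪∅=∅
  n3('bab'): parent n2 fail=18; on 'b' 18→0 → fail=1;  out ∅∪∅=∅
  n9('eaa'): parent n8 fail=18; on 'a' 18 → fail=22;  out ∅∪∅=∅
  n15('dbe'): parent n14 fail=1; on 'e' 1→0 → fail=7;  out ∅∪∅=∅
  n20('ade'): parent n19 fail=12; on 'e' 12 → fail=13;  out ∅∪{2}={2}
  n23('aaa'): parent n22 fail=18; on 'a' 18 → fail=22;  out {5}∪∅={5}
  n4('babe'): parent n3 fail=1; on 'e' 1→0 → fail=7;  out ∅∪∅=∅
  n10('eaaa'): parent n9 fail=22; on 'a' 22 → fail=23;  out ∅∪{5}={5}
  n16('dbee'): parent n15 fail=7; on 'e' 7→0 → fail=7;  out ∅∪∅=∅
  n21('aded'): parent n20 fail=13; on 'd' 13→7→0 → fail=12;  out {4}∪∅={4}
  n5('babec'): parent n4 fail=7; on 'c' 7→0 → fail=0;  out ∅∪∅=∅
  n11('eaaaa'): parent n10 fail=23; on 'a' 23→22 → fail=23;  out {1}∪{5}={1,5}
  n17('dbeea'): parent n16 fail=7; on 'a' 7 → fail=8;  out {3}∪∅={3}
  n6('babecb'): parent n5 fail=0; on 'b' 0 → fail=1;  out {0}∪∅={0}

Run:
i=0 'a': node 0→18
i=1 'd': node 18→19
i=2 'e': node 19→20  → match P2@[1:2]
i=3 'e': node 20→7 (via fail)
i=4 'd': node 7→12 (via fail)
i=5 'b': node 12→14
i=6 'd': node 14→12 (via fail)
i=7 'e': node 12→13  → match P2@[6:7]
i=8 'e': node 13→7 (via fail)
i=9 'a': node 7→8
i=10 'a': node 8→9
i=11 'a': node 9→10  → match P5@[9:11]
i=12 'a': node 10→11  → match P1@[8:12],P5@[10:12]
i=13 'a': node 11→23 (via fail)  → match P5@[11:13]
i=14 'c': node 23→0 (via fail)
i=15 'd': node 0→12
i=16 'e': node 12→13  → match P2@[15:16]
i=17 'a': node 13→8 (via fail)
i=18 'a': node 8→9
i=19 'a': node 9→10  → match P5@[17:19]
i=20 'a': node 10→11  → match P1@[16:20],P5@[18:20]
i=21 'e': node 11→7 (via fail)
i=22 'a': node 7→8
i=23 'a': node 8→9
i=24 'a': node 9→10  → match P5@[22:24]
i=25 'a': node 10→11  → match P1@[21:25],P5@[23:25]
i=26 'a': node 11→23 (via fail)  → match P5@[24:26]
i=27 'd': node 23→19 (via fail)
i=28 'e': node 19→20  → match P2@[27:28]
i=29 'd': node 20→21  → match P4@[26:29]
i=30 'a': node 21→18 (via fail)
i=31 'a': node 18→22
i=32 'd': node 22→19 (via fail)
i=33 'e': node 19→20  → match P2@[32:33]
i=34 'b': node 20→1 (via fail)
i=35 'd': node 1→12 (via fail)
i=36 'a': node 12→18 (via fail)
i=37 'd': node 18→19
i=38 'd': node 19→12 (via fail)
i=39 'b': node 12→14
i=40 'e': node 14→15
i=41 'e': node 15→16
i=42 'a': node 16→17  → match P3@[38:42]
i=43 'c': node 17→0 (via fail)
i=44 'e': node 0→7
i=45 'b': node 7→1 (via fail)
i=46 'e': node 1→7 (via fail)
i=47 'b': node 7→1 (via fail)

Result: [[2,2],[7,2],[11,5],[12,1],[12,5],[13,5],[16,2],[19,5],[20,1],[20,5],[24,5],[25,1],[25,5],[26,5],[28,2],[29,4],[33,2],[42,3]]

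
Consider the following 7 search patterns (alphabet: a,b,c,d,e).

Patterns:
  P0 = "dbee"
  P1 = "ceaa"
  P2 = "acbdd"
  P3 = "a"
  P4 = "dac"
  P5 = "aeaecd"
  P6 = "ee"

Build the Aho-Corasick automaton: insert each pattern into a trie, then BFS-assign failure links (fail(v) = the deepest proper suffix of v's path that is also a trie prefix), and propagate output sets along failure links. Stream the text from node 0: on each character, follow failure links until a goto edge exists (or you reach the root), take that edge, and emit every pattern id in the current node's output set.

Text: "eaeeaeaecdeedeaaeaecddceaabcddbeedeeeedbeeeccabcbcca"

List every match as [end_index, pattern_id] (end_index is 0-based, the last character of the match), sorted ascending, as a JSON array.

Build automaton:
Trie nodes:
  n0 'ε': a→9 c→5 d→1 e→21
  n1 'd': a→14 b→2
  n2 'db': e→3
  n3 'dbe': e→4
  n4 'dbee': ·  [P0 ends]
  n5 'c': e→6
  n6 'ce': a→7
  n7 'cea': a→8
  n8 'ceaa': ·  [P1 ends]
  n9 'a': c→10 e→16  [P3 ends]
  n10 'ac': b→11
  n11 'acb': d→12
  n12 'acbd': d→13
  n13 'acbdd': ·  [P2 ends]
  n14 'da': c→15
  n15 'dac': ·  [P4 ends]
  n16 'ae': a→17
  n17 'aea': e→18
  n18 'aeae': c→19
  n19 'aeaec': d→20
  n20 'aeaecd': ·  [P5 ends]
  n21 'e': e→22
  n22 'ee': ·  [P6 ends]

BFS fail/out derivation:
  n1('d'): parent n0 fail=0; on 'd' 0 → fail=0;  out ∅∪∅=∅
  n5('c'): parent n0 fail=0; on 'c' 0 → fail=0;  out ∅∪∅=∅
  n9('a'): parent n0 fail=0; on 'a' 0 → fail=0;  out {3}∪∅={3}
  n21('e'): parent n0 fail=0; on 'e' 0 → fail=0;  out ∅∪∅=∅
  n2('db'): parent n1 fail=0; on 'b' 0 → fail=0;  out ∅∪∅=∅
  n6('ce'): parent n5 fail=0; on 'e' 0 → fail=21;  out ∅∪∅=∅
  n10('ac'): parent n9 fail=0; on 'c' 0 → fail=5;  out ∅∪∅=∅
  n14('da'): parent n1 fail=0; on 'a' 0 → fail=9;  out ∅∪{3}={3}
  n16('ae'): parent n9 fail=0; on 'e' 0 → fail=21;  out ∅∪∅=∅
  n22('ee'): parent n21 fail=0; on 'e' 0 → fail=21;  out {6}∪∅={6}
  n3('dbe'): parent n2 fail=0; on 'e' 0 → fail=21;  out ∅∪∅=∅
  n7('cea'): parent n6 fail=21; on 'a' 21→0 → fail=9;  out ∅∪{3}={3}
  n11('acb'): parent n10 fail=5; on 'b' 5→0 → fail=0;  out ∅∪∅=∅
  n15('dac'): parent n14 fail=9; on 'c' 9 → fail=10;  out {4}∪∅={4}
  n17('aea'): parent n16 fail=21; on 'a' 21→0 → fail=9;  out ∅∪{3}={3}
  n4('dbee'): parent n3 fail=21; on 'e' 21 → fail=22;  out {0}∪{6}={0,6}
  n8('ceaa'): parent n7 fail=9; on 'a' 9→0 → fail=9;  out {1}∪{3}={1,3}
  n12('acbd'): parent n11 fail=0; on 'd' 0 → fail=1;  out ∅∪∅=∅
  n18('aeae'): parent n17 fail=9; on 'e' 9 → fail=16;  out ∅∪∅=∅
  n13('acbdd'): parent n12 fail=1; on 'd' 1→0 → fail=1;  out {2}∪∅={2}
  n19('aeaec'): parent n18 fail=16; on 'c' 16→21→0 → fail=5;  out ∅∪∅=∅
  n20('aeaecd'): parent n19 fail=5; on 'd' 5→0 → fail=1;  out {5}∪∅={5}

Text stream:
pos 0 'e': at 21
pos 1 'a': at 9 ·f  emit P3@[1:1]
pos 2 'e': at 16
pos 3 'e': at 22 ·f  emit P6@[2:3]
pos 4 'a': at 9 ·f  emit P3@[4:4]
pos 5 'e': at 16
pos 6 'a': at 17  emit P3@[6:6]
pos 7 'e': at 18
pos 8 'c': at 19
pos 9 'd': at 20  emit P5@[4:9]
pos 10 'e': at 21 ·f
pos 11 'e': at 22  emit P6@[10:11]
pos 12 'd': at 1 ·f
pos 13 'e': at 21 ·f
pos 14 'a': at 9 ·f  emit P3@[14:14]
pos 15 'a': at 9 ·f  emit P3@[15:15]
pos 16 'e': at 16
pos 17 'a': at 17  emit P3@[17:17]
pos 18 'e': at 18
pos 19 'c': at 19
pos 20 'd': at 20  emit P5@[15:20]
pos 21 'd': at 1 ·f
pos 22 'c': at 5 ·f
pos 23 'e': at 6
pos 24 'a': at 7  emit P3@[24:24]
pos 25 'a': at 8  emit P1@[22:25],P3@[25:25]
pos 26 'b': at 0 ·f
pos 27 'c': at 5
pos 28 'd': at 1 ·f
pos 29 'd': at 1 ·f
pos 30 'b': at 2
pos 31 'e': at 3
pos 32 'e': at 4  emit P0@[29:32],P6@[31:32]
pos 33 'd': at 1 ·f
pos 34 'e': at 21 ·f
pos 35 'e': at 22  emit P6@[34:35]
pos 36 'e': at 22 ·f  emit P6@[35:36]
pos 37 'e': at 22 ·f  emit P6@[36:37]
pos 38 'd': at 1 ·f
pos 39 'b': at 2
pos 40 'e': at 3
pos 41 'e': at 4  emit P0@[38:41],P6@[40:41]
pos 42 'e': at 22 ·f  emit P6@[41:42]
pos 43 'c': at 5 ·f
pos 44 'c': at 5 ·f
pos 45 'a': at 9 ·f  emit P3@[45:45]
pos 46 'b': at 0 ·f
pos 47 'c': at 5
pos 48 'b': at 0 ·f
pos 49 'c': at 5
pos 50 'c': at 5 ·f
pos 51 'a': at 9 ·f  emit P3@[51:51]

All matches (sorted): [[1,3],[3,6],[4,3],[6,3],[9,5],[11,6],[14,3],[15,3],[17,3],[20,5],[24,3],[25,1],[25,3],[32,0],[32,6],[35,6],[36,6],[37,6],[41,0],[41,6],[42,6],[45,3],[51,3]]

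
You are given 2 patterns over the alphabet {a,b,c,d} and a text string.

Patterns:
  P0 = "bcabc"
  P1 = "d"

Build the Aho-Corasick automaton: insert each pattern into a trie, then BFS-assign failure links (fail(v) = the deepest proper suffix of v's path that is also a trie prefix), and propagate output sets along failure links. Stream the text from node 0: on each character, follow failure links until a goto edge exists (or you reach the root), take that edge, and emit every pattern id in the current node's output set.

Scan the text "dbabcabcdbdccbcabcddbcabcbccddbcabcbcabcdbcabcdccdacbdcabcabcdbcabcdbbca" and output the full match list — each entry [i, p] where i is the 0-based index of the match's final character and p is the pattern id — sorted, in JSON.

Construct AC machine:
Trie (insert patterns):
  n0 'ε': b→1 d→6
  n1 'b': c→2
  n2 'bc': a→3
  n3 'bca': b→4
  n4 'bcab': c→5
  n5 'bcabc': ·  ←P0
  n6 'd': ·  ←P1

Failure links (BFS by depth):
  fail(1) 'b': from fail(0)=0 chase 'b': 0 ⇒ 0;  out=∅∪out(0)=∅
  fail(6) 'd': from fail(0)=0 chase 'd': 0 ⇒ 0;  out={1}∪out(0)={1}
  fail(2) 'bc': from fail(1)=0 chase 'c': 0 ⇒ 0;  out=∅∪out(0)=∅
  fail(3) 'bca': from fail(2)=0 chase 'a': 0 ⇒ 0;  out=∅∪out(0)=∅
  fail(4) 'bcab': from fail(3)=0 chase 'b': 0 ⇒ 1;  out=∅∪out(1)=∅
  fail(5) 'bcabc': from fail(4)=1 chase 'c': 1 ⇒ 2;  out={0}∪out(2)={0}

Text stream:
i=0 'd': node 0→6  emit P1@[0:0]
i=1 'b': node 6→1 ·f
i=2 'a': node 1→0 ·f
i=3 'b': node 0→1
i=4 'c': node 1→2
i=5 'a': node 2→3
i=6 'b': node 3→4
i=7 'c': node 4→5  emit P0@[3:7]
i=8 'd': node 5→6 ·f  emit P1@[8:8]
i=9 'b': node 6→1 ·f
i=10 'd': node 1→6 ·f  emit P1@[10:10]
i=11 'c': node 6→0 ·f
i=12 'c': node 0→0
i=13 'b': node 0→1
i=14 'c': node 1→2
i=15 'a': node 2→3
i=16 'b': node 3→4
i=17 'c': node 4→5  emit P0@[13:17]
i=18 'd': node 5→6 ·f  emit P1@[18:18]
i=19 'd': node 6→6 ·f  emit P1@[19:19]
i=20 'b': node 6→1 ·f
i=21 'c': node 1→2
i=22 'a': node 2→3
i=23 'b': node 3→4
i=24 'c': node 4→5  emit P0@[20:24]
i=25 'b': node 5→1 ·f
i=26 'c': node 1→2
i=27 'c': node 2→0 ·f
i=28 'd': node 0→6  emit P1@[28:28]
i=29 'd': node 6→6 ·f  emit P1@[29:29]
i=30 'b': node 6→1 ·f
i=31 'c': node 1→2
i=32 'a': node 2→3
i=33 'b': node 3→4
i=34 'c': node 4→5  emit P0@[30:34]
i=35 'b': node 5→1 ·f
i=36 'c': node 1→2
i=37 'a': node 2→3
i=38 'b': node 3→4
i=39 'c': node 4→5  emit P0@[35:39]
i=40 'd': node 5→6 ·f  emit P1@[40:40]
i=41 'b': node 6→1 ·f
i=42 'c': node 1→2
i=43 'a': node 2→3
i=44 'b': node 3→4
i=45 'c': node 4→5  emit P0@[41:45]
i=46 'd': node 5→6 ·f  emit P1@[46:46]
i=47 'c': node 6→0 ·f
i=48 'c': node 0→0
i=49 'd': node 0→6  emit P1@[49:49]
i=50 'a': node 6→0 ·f
i=51 'c': node 0→0
i=52 'b': node 0→1
i=53 'd': node 1→6 ·f  emit P1@[53:53]
i=54 'c': node 6→0 ·f
i=55 'a': node 0→0
i=56 'b': node 0→1
i=57 'c': node 1→2
i=58 'a': node 2→3
i=59 'b': node 3→4
i=60 'c': node 4→5  emit P0@[56:60]
i=61 'd': node 5→6 ·f  emit P1@[61:61]
i=62 'b': node 6→1 ·f
i=63 'c': node 1→2
i=64 'a': node 2→3
i=65 'b': node 3→4
i=66 'c': node 4→5  emit P0@[62:66]
i=67 'd': node 5→6 ·f  emit P1@[67:67]
i=68 'b': node 6→1 ·f
i=69 'b': node 1→1 ·f
i=70 'c': node 1→2
i=71 'a': node 2→3

Matches: [[0,1],[7,0],[8,1],[10,1],[17,0],[18,1],[19,1],[24,0],[28,1],[29,1],[34,0],[39,0],[40,1],[45,0],[46,1],[49,1],[53,1],[60,0],[61,1],[66,0],[67,1]]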